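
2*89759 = 179518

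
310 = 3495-3185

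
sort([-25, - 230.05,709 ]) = [ - 230.05, - 25,  709 ] 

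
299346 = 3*99782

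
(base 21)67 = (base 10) 133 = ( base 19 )70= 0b10000101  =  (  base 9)157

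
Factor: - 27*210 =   -  5670 = - 2^1 * 3^4*5^1 * 7^1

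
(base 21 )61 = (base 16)7F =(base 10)127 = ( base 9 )151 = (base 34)3p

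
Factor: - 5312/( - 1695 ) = 2^6*3^( - 1)*5^( - 1)*83^1*113^ ( - 1)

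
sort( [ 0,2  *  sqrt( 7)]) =[ 0,2*sqrt (7)]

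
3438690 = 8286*415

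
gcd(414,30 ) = 6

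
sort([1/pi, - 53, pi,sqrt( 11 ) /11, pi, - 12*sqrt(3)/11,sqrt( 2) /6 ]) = [ - 53,  -  12*sqrt( 3 ) /11, sqrt( 2)/6 , sqrt( 11 ) /11,  1/pi, pi, pi ] 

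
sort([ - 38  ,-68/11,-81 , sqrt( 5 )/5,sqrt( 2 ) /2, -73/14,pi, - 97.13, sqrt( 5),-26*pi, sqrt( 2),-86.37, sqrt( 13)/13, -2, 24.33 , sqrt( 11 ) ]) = [-97.13,-86.37,-26*pi,-81,-38, - 68/11,-73/14,-2, sqrt( 13)/13, sqrt ( 5 )/5, sqrt (2) /2, sqrt( 2 ), sqrt( 5),  pi, sqrt( 11), 24.33]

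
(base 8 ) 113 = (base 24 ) 33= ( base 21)3c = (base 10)75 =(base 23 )36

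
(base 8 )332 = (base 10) 218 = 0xDA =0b11011010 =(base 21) a8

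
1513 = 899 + 614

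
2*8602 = 17204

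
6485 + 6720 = 13205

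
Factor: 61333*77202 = 2^1*3^2*4289^1*61333^1= 4735030266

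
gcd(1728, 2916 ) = 108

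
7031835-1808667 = 5223168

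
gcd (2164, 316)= 4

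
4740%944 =20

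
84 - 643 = -559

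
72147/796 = 90 + 507/796 = 90.64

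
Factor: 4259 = 4259^1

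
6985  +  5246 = 12231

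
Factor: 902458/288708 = 919/294= 2^( - 1 )*3^(-1)*7^(  -  2)*919^1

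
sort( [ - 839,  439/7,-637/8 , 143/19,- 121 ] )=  [  -  839, - 121,- 637/8, 143/19, 439/7] 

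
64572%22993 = 18586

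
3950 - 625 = 3325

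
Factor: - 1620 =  - 2^2*3^4*5^1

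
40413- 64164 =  - 23751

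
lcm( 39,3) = 39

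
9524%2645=1589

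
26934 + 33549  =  60483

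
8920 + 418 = 9338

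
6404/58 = 110 + 12/29 = 110.41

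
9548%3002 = 542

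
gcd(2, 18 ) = 2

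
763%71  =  53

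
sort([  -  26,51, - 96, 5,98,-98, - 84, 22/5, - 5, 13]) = [ - 98, - 96,  -  84, - 26, - 5, 22/5 , 5,13,  51, 98 ] 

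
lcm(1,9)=9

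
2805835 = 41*68435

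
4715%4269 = 446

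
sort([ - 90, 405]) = [-90, 405]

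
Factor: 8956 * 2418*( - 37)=- 801257496 = - 2^3*3^1* 13^1 * 31^1*37^1*2239^1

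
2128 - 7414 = -5286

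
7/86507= 7/86507 = 0.00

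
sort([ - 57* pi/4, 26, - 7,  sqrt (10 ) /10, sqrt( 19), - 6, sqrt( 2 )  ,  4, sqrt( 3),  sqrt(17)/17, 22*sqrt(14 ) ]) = [ - 57*pi/4, - 7 ,-6, sqrt(17)/17, sqrt (10)/10, sqrt (2 ), sqrt( 3), 4, sqrt(19), 26, 22 *sqrt( 14)]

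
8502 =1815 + 6687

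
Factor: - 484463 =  - 7^2*9887^1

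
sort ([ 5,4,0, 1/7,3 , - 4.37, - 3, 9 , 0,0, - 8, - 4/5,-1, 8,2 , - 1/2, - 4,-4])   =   [ - 8, - 4.37,-4, - 4 , -3 ,-1, - 4/5  , - 1/2, 0,  0, 0, 1/7, 2, 3,4,5,8,9]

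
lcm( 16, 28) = 112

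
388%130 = 128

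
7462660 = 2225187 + 5237473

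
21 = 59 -38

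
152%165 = 152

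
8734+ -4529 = 4205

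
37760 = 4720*8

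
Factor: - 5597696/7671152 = - 2^5*13^1*29^2*47^( - 1 )*101^( - 2) =- 349856/479447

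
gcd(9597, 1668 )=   3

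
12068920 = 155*77864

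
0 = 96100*0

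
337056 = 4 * 84264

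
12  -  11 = 1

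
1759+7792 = 9551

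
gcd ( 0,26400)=26400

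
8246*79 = 651434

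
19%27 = 19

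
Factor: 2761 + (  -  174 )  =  2587 = 13^1*199^1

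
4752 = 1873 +2879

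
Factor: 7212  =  2^2*3^1*601^1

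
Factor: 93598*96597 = 9041286006= 2^1 * 3^2 * 53^1*883^1 *10733^1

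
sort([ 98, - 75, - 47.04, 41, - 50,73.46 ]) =[ - 75, - 50,-47.04, 41, 73.46, 98 ]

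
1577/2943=1577/2943 = 0.54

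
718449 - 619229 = 99220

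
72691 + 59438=132129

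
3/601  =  3/601=0.00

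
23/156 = 23/156 = 0.15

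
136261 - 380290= - 244029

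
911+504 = 1415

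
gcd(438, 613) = 1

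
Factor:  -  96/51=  - 2^5 *17^(-1) =- 32/17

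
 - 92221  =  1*( - 92221 ) 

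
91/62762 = 13/8966 =0.00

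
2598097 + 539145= 3137242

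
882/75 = 294/25=11.76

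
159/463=159/463= 0.34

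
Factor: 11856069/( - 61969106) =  - 2^( - 1) * 3^2*43^( - 1 )*659^1*1999^1 *720571^ ( - 1 )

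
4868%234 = 188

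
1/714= 1/714 = 0.00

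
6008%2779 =450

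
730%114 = 46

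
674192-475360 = 198832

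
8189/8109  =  8189/8109   =  1.01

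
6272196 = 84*74669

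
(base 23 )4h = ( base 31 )3G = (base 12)91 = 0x6D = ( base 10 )109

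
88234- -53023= 141257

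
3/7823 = 3/7823  =  0.00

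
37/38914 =37/38914 = 0.00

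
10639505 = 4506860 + 6132645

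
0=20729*0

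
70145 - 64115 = 6030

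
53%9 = 8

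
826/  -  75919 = -1+ 75093/75919 = -  0.01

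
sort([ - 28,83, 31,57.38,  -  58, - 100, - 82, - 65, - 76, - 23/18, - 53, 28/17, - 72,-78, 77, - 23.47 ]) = [ - 100,  -  82, - 78, - 76,- 72, - 65,-58, - 53, - 28, - 23.47, - 23/18,28/17 , 31, 57.38,77,83]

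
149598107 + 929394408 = 1078992515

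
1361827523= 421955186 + 939872337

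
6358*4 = 25432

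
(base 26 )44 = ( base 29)3l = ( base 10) 108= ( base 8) 154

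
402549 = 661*609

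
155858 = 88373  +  67485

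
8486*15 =127290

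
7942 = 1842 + 6100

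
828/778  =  1+ 25/389  =  1.06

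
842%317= 208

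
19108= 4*4777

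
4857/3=1619 = 1619.00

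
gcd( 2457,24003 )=189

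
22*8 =176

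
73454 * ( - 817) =-60011918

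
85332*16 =1365312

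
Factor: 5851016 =2^3*23^1 * 31799^1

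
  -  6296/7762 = - 1+733/3881 = - 0.81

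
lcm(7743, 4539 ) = 131631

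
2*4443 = 8886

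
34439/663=34439/663 = 51.94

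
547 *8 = 4376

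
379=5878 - 5499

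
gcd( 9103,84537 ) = 1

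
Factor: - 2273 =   -  2273^1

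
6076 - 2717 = 3359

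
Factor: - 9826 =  - 2^1*17^3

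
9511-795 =8716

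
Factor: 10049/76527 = 13/99 =3^( - 2)*11^( - 1)*13^1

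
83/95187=83/95187 = 0.00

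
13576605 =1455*9331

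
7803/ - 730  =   - 7803/730 = -  10.69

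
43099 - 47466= - 4367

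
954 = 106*9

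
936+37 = 973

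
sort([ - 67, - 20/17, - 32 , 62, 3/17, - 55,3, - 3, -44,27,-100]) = [ - 100, - 67,-55, - 44, - 32,  -  3, - 20/17,3/17, 3,27,62] 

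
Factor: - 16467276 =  - 2^2*3^1*7^1*196039^1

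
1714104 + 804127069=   805841173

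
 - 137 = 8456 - 8593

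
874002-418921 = 455081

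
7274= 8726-1452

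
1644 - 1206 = 438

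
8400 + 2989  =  11389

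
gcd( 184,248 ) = 8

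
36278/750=48 + 139/375 =48.37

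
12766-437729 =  - 424963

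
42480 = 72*590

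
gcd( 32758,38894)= 2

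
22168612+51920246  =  74088858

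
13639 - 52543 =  - 38904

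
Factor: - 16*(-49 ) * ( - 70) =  -54880 = -2^5*5^1*7^3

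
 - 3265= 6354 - 9619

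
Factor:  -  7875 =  - 3^2*5^3*7^1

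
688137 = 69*9973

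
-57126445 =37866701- 94993146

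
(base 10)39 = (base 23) 1g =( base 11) 36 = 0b100111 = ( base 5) 124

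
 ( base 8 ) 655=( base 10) 429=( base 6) 1553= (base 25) H4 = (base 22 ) JB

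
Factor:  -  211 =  - 211^1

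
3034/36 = 84 + 5/18 = 84.28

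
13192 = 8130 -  - 5062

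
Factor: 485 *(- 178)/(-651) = 86330/651 = 2^1  *  3^(  -  1)* 5^1 *7^( - 1)*31^( - 1)*89^1*97^1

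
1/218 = 1/218 = 0.00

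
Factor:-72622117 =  - 72622117^1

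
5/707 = 5/707  =  0.01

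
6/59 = 6/59 = 0.10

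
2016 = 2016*1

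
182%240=182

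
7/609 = 1/87 = 0.01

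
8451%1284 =747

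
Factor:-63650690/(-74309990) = 6365069/7430999 = 47^1*167^ ( -1)*44497^ (-1 )*135427^1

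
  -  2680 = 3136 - 5816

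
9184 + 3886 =13070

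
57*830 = 47310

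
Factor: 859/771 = 3^(-1)*257^(-1 ) * 859^1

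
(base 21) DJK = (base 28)7NK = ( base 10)6152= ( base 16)1808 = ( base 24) AG8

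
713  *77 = 54901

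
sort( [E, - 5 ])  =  [ - 5, E]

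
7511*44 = 330484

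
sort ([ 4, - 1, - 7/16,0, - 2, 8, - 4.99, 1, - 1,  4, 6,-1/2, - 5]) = [ - 5, - 4.99, - 2, - 1, - 1, - 1/2,-7/16, 0, 1,4,  4,6, 8] 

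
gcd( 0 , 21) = 21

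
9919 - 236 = 9683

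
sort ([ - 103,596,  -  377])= [ - 377, - 103,596]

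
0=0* ( - 2040)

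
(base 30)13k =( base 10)1010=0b1111110010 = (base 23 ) 1kl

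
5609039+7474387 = 13083426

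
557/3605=557/3605=0.15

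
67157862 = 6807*9866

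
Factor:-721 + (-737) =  -2^1*3^6 = -  1458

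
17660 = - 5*( - 3532)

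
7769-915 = 6854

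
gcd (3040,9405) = 95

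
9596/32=2399/8 = 299.88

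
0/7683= 0 = 0.00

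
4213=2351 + 1862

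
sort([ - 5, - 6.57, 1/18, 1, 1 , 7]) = [ - 6.57,-5,1/18, 1, 1, 7 ]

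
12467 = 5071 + 7396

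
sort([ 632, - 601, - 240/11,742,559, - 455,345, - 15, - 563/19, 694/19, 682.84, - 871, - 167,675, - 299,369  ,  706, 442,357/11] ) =[ - 871,-601, - 455, - 299, - 167, - 563/19 ,-240/11, - 15,357/11, 694/19, 345,369, 442,559,632,675,682.84,706,742]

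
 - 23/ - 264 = 23/264 = 0.09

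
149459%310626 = 149459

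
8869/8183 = 181/167= 1.08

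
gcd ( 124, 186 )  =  62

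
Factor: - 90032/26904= - 11254/3363  =  - 2^1 * 3^(  -  1)*17^1*19^(-1 )* 59^( - 1 ) * 331^1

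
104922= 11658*9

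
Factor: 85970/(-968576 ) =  - 2^( - 6)*5^1 * 7^( - 1 )*23^( - 1 )*47^( - 1 )*8597^1= -  42985/484288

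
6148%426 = 184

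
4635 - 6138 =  - 1503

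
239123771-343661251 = - 104537480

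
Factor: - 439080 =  - 2^3*3^1*5^1*3659^1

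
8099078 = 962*8419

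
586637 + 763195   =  1349832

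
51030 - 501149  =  -450119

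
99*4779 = 473121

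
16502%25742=16502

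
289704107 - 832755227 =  - 543051120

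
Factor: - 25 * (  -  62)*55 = 2^1*5^3*11^1 * 31^1 = 85250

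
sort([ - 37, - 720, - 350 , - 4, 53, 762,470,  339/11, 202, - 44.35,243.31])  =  [ -720, - 350, - 44.35, - 37, - 4, 339/11, 53,202, 243.31, 470, 762]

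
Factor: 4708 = 2^2*11^1 * 107^1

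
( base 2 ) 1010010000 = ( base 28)NC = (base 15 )2db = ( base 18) 208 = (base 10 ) 656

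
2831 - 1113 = 1718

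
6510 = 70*93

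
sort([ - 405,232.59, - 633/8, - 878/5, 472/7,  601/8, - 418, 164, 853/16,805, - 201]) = [-418, - 405, - 201,-878/5 , - 633/8,853/16,  472/7,601/8, 164 , 232.59,805] 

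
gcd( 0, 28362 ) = 28362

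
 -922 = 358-1280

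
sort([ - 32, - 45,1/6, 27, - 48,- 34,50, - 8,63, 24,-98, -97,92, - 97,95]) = [- 98,-97, - 97,-48,-45, - 34, - 32, - 8,1/6, 24,27,50,63,92,  95] 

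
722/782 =361/391=0.92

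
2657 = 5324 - 2667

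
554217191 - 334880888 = 219336303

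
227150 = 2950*77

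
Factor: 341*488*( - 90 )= -14976720 = - 2^4*3^2 * 5^1*11^1*31^1*61^1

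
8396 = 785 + 7611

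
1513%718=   77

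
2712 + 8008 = 10720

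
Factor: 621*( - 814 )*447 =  - 2^1*3^4 * 11^1*23^1*37^1*149^1 = - 225955818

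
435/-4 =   -  435/4 = -108.75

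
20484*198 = 4055832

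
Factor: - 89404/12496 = - 22351/3124 = - 2^( - 2) * 7^1 * 11^ ( - 1 ) * 31^1*71^(- 1 )*103^1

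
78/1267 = 78/1267=0.06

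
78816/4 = 19704 = 19704.00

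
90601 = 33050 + 57551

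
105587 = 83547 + 22040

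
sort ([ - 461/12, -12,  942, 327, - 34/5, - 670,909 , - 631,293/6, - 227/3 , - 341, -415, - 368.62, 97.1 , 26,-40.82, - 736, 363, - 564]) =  [ - 736, - 670, - 631, - 564,  -  415, - 368.62, -341, - 227/3,-40.82, - 461/12,  -  12,-34/5, 26,293/6, 97.1,327,363 , 909,942 ] 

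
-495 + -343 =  - 838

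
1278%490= 298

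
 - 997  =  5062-6059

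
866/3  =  288+2/3 = 288.67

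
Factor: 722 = 2^1*19^2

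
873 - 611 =262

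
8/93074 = 4/46537 = 0.00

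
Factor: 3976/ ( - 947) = - 2^3 * 7^1*71^1*947^( - 1)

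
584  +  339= 923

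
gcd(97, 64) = 1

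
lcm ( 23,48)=1104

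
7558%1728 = 646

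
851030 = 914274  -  63244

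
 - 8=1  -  9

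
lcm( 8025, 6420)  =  32100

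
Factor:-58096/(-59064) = 7262/7383= 2^1 * 3^( - 1 )*23^( - 1) * 107^( - 1) * 3631^1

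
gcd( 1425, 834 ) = 3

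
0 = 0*( - 89383 ) 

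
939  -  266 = 673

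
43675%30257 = 13418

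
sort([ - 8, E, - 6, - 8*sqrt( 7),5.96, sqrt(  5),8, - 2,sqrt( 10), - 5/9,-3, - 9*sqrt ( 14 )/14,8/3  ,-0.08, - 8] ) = [ - 8*sqrt(7), - 8, - 8, - 6, - 3 , - 9*sqrt (14)/14, - 2, - 5/9, - 0.08, sqrt (5),8/3, E, sqrt( 10), 5.96, 8]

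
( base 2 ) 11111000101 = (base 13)ba0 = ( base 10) 1989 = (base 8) 3705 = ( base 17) 6f0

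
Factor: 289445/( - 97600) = - 949/320 = - 2^( - 6 )*5^(  -  1 )*13^1*73^1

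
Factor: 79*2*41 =6478 = 2^1 * 41^1*79^1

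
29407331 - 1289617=28117714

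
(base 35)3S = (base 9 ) 157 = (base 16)85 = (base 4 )2011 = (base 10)133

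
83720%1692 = 812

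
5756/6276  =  1439/1569 = 0.92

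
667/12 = 667/12 = 55.58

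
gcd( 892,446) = 446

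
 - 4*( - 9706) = 38824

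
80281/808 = 99 + 289/808 = 99.36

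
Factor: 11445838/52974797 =2^1 * 1231^1*4649^1*52974797^( - 1)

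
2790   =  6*465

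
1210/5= 242 = 242.00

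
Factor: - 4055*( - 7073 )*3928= 2^3 *5^1*11^1*491^1*643^1*811^1= 112659026920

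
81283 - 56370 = 24913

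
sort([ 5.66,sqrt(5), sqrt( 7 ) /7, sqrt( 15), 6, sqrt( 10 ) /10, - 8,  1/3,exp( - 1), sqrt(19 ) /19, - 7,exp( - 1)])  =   [ - 8 ,- 7,sqrt(19)/19, sqrt( 10 )/10,1/3, exp( - 1 ), exp( - 1), sqrt( 7)/7,sqrt(5 ), sqrt( 15) , 5.66 , 6]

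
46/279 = 46/279 = 0.16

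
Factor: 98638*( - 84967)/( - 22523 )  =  8380974946/22523 =2^1*101^ ( - 1) * 149^1*223^(-1 )*331^1*84967^1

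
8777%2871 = 164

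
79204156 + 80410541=159614697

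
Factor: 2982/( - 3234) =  - 71/77 = - 7^( - 1)*11^( - 1 )*71^1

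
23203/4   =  23203/4 = 5800.75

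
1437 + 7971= 9408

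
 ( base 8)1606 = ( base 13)545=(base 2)1110000110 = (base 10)902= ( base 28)146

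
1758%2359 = 1758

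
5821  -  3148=2673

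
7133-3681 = 3452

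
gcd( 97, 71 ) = 1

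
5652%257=255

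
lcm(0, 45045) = 0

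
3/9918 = 1/3306 =0.00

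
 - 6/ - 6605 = 6/6605 = 0.00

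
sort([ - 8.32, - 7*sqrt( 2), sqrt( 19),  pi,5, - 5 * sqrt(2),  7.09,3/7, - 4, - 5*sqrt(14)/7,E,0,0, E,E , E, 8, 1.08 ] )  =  [ - 7*sqrt(2 ), -8.32, - 5*sqrt(  2),  -  4, - 5*sqrt(14 )/7, 0, 0, 3/7, 1.08,  E, E, E, E,pi, sqrt(19), 5,7.09,  8 ] 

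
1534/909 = 1534/909 = 1.69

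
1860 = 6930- 5070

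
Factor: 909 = 3^2*101^1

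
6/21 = 2/7 = 0.29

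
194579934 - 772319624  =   - 577739690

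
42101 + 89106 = 131207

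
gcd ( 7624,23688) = 8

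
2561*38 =97318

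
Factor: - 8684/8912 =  - 2^( - 2)*13^1 * 167^1* 557^(-1) = -  2171/2228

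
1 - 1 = 0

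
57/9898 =57/9898=0.01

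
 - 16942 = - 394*43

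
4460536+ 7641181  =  12101717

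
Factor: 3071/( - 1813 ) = - 7^ (- 2)*83^1= - 83/49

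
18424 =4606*4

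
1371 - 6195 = -4824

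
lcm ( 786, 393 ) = 786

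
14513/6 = 14513/6 = 2418.83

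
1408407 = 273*5159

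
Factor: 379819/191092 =2^( - 2 )* 11^1*73^1*101^( - 1)=803/404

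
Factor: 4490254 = 2^1*59^1*38053^1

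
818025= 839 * 975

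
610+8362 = 8972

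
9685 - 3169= 6516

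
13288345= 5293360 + 7994985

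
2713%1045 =623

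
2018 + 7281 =9299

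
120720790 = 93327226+27393564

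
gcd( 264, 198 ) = 66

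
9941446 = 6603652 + 3337794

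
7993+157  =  8150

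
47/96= 47/96 = 0.49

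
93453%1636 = 201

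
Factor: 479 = 479^1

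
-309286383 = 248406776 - 557693159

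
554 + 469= 1023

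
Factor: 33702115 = 5^1*31^1*103^1*2111^1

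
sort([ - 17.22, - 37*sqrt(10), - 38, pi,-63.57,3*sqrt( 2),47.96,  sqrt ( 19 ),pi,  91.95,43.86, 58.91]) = [ - 37 * sqrt(10), - 63.57, - 38, - 17.22,pi, pi, 3 * sqrt( 2), sqrt( 19), 43.86,47.96 , 58.91,91.95]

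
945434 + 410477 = 1355911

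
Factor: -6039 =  - 3^2*11^1*61^1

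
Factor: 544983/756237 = 181661/252079 = 59^1*3079^1*252079^( - 1)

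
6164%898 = 776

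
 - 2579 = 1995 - 4574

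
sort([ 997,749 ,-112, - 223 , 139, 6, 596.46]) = [ - 223, - 112,6  ,  139, 596.46, 749, 997] 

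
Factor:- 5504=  - 2^7*43^1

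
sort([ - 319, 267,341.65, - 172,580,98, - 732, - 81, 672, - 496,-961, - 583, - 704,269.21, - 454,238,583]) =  [ - 961, - 732,-704, - 583, - 496, - 454, - 319, - 172, - 81 , 98 , 238, 267, 269.21, 341.65,580,583,672 ]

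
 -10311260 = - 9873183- 438077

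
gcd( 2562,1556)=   2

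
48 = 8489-8441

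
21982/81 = 271 + 31/81 = 271.38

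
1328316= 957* 1388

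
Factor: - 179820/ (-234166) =2^1*3^5  *5^1* 37^1*191^( - 1 )*613^( -1)= 89910/117083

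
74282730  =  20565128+53717602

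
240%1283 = 240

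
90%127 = 90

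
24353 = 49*497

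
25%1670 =25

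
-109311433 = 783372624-892684057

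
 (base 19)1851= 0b10011001110011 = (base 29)bkc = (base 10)9843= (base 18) 1C6F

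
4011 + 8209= 12220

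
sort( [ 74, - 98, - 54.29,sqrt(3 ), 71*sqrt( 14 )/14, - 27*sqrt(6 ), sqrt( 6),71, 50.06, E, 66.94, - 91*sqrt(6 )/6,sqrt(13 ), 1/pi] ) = [ - 98,  -  27*sqrt( 6), - 54.29, - 91*sqrt(6)/6,1/pi , sqrt( 3 ),sqrt ( 6 ), E,  sqrt(13 ) , 71*sqrt (14)/14,50.06, 66.94, 71, 74 ] 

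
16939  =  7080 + 9859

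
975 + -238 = 737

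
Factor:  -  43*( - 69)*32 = 94944 = 2^5*3^1  *  23^1 * 43^1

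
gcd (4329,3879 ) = 9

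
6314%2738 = 838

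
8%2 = 0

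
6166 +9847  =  16013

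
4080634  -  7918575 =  - 3837941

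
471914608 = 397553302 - - 74361306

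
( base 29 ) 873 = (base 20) H6E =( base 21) ff4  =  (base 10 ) 6934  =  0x1B16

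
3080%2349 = 731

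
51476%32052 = 19424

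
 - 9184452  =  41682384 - 50866836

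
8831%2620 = 971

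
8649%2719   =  492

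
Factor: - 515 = -5^1*103^1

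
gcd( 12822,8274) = 6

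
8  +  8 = 16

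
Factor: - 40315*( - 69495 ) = 3^1*5^2*11^1*41^1*113^1 * 733^1 = 2801690925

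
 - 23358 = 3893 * ( - 6)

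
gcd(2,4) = 2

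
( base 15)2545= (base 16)1F04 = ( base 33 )79K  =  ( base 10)7940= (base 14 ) 2c72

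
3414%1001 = 411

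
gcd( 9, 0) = 9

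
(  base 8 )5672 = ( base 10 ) 3002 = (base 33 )2ow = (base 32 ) 2TQ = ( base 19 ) 860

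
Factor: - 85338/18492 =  - 2^(-1) * 3^1*11^1*23^( - 1 )*67^(-1 )*431^1 = - 14223/3082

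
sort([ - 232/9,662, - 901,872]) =[ - 901, - 232/9,  662,872]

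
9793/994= 9 + 121/142 =9.85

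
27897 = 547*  51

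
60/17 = 3+ 9/17 = 3.53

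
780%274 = 232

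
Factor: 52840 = 2^3*5^1*1321^1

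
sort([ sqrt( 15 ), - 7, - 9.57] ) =[ - 9.57, - 7,sqrt ( 15) ]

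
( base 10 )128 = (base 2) 10000000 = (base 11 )107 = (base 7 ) 242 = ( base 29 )4C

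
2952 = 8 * 369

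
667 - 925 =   -  258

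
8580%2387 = 1419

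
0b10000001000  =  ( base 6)4440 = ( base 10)1032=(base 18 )336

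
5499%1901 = 1697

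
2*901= 1802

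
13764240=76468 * 180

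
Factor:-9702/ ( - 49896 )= 2^(-2 ) * 3^( - 2 ) * 7^1 = 7/36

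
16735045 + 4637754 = 21372799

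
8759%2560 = 1079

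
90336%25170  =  14826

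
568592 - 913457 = -344865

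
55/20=2 + 3/4 = 2.75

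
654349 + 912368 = 1566717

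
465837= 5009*93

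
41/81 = 41/81 = 0.51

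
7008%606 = 342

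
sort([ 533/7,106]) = [533/7, 106]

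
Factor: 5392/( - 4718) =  - 2^3 *7^( - 1)=- 8/7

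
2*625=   1250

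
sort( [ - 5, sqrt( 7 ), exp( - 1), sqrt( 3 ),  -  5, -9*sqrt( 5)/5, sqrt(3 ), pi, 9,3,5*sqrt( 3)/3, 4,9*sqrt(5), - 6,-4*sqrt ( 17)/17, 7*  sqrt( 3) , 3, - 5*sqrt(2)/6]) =[ - 6, - 5,-5, - 9*sqrt(5 ) /5,  -  5*sqrt(2 ) /6 , - 4*sqrt( 17 ) /17,exp( - 1 ), sqrt (3),sqrt ( 3), sqrt( 7), 5*sqrt(3 ) /3, 3, 3,pi,4,9, 7*sqrt( 3) , 9*sqrt( 5)]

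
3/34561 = 3/34561  =  0.00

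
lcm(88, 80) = 880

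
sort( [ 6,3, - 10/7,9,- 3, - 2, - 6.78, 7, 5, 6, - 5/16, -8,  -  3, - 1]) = [ - 8, -6.78, - 3,-3, - 2 , - 10/7, - 1,  -  5/16 , 3,5,6,6, 7, 9]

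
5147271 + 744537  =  5891808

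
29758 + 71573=101331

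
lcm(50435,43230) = 302610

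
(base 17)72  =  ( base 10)121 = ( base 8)171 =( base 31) 3S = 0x79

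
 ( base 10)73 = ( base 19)3g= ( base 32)29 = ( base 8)111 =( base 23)34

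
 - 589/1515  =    -  1 + 926/1515= - 0.39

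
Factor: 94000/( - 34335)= -18800/6867 = -2^4*3^( - 2 )*5^2*7^( - 1) * 47^1*109^( - 1) 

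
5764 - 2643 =3121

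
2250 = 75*30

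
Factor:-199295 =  - 5^1*23^1 * 1733^1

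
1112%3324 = 1112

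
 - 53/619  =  -1 + 566/619 = - 0.09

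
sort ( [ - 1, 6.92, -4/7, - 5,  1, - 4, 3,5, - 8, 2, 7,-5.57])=[ - 8,- 5.57, - 5, -4, - 1,-4/7, 1, 2, 3,  5, 6.92, 7 ]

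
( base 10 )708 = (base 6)3140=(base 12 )4B0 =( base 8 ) 1304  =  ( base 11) 594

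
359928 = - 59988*(-6)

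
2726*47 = 128122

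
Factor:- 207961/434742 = - 2^(-1) *3^( - 1) *7^ ( - 1 )*11^(-1)*13^1 * 17^1 =- 221/462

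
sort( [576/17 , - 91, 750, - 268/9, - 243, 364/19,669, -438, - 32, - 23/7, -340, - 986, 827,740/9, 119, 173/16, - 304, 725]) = [ - 986 , - 438, - 340, - 304,-243,-91, - 32 , - 268/9, - 23/7 , 173/16, 364/19 , 576/17, 740/9  ,  119,669,725, 750,  827]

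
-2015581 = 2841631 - 4857212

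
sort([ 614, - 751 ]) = [  -  751,614 ] 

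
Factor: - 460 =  - 2^2*5^1 *23^1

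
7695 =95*81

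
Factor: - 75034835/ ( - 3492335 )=15006967/698467 = 7^(- 1) * 11^( -1)*47^ ( - 1)*97^1 * 131^1 * 193^(-1) *1181^1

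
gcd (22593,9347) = 1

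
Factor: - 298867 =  - 53^1 * 5639^1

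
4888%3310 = 1578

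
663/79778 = 663/79778 = 0.01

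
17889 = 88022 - 70133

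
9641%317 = 131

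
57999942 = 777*74646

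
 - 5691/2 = -5691/2 = - 2845.50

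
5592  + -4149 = 1443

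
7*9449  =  66143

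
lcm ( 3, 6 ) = 6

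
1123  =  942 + 181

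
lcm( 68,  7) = 476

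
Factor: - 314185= -5^1 * 31^1* 2027^1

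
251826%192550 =59276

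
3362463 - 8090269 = -4727806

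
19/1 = 19 = 19.00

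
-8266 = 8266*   ( - 1)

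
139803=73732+66071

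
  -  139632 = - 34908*4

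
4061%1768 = 525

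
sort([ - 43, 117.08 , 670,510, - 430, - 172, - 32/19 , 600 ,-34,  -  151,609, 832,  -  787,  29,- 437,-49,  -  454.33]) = [ - 787, - 454.33, -437, - 430, - 172, - 151, - 49,-43, -34, - 32/19,29, 117.08,  510, 600 , 609,670 , 832 ]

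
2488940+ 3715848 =6204788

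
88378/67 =1319+ 5/67 = 1319.07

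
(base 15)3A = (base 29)1q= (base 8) 67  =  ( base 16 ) 37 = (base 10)55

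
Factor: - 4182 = -2^1 * 3^1*17^1*41^1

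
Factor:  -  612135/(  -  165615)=3^1 * 181^(-1)*223^1=669/181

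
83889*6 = 503334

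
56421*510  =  28774710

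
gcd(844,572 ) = 4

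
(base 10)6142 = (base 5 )144032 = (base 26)926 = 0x17FE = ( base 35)50H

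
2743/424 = 2743/424 = 6.47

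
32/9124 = 8/2281 = 0.00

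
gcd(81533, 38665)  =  1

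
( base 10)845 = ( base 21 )1J5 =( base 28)125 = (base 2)1101001101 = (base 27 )148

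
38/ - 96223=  - 38/96223 = - 0.00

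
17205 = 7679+9526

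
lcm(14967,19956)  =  59868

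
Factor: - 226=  - 2^1*113^1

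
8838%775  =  313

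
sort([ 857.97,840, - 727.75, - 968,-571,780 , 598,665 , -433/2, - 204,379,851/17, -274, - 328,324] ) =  [- 968, - 727.75, - 571,  -  328, - 274, - 433/2, - 204,851/17, 324,  379,598,665,780, 840, 857.97]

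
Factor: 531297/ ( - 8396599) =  - 3^2 * 13^1*19^1*239^1*8396599^( - 1) 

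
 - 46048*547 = -25188256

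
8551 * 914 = 7815614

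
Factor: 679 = 7^1*97^1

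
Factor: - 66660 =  - 2^2*3^1  *5^1 *11^1*101^1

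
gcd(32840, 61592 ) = 8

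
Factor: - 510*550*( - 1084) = 2^4*3^1 * 5^3*11^1 * 17^1*271^1  =  304062000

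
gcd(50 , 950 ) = 50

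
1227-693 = 534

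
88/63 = 1+25/63=1.40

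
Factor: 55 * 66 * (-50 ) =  - 181500 = - 2^2* 3^1*5^3*11^2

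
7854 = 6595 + 1259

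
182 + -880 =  - 698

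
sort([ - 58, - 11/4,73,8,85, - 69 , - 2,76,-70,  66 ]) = [ - 70 , - 69, - 58, - 11/4, - 2,8,  66,73,76 , 85 ] 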